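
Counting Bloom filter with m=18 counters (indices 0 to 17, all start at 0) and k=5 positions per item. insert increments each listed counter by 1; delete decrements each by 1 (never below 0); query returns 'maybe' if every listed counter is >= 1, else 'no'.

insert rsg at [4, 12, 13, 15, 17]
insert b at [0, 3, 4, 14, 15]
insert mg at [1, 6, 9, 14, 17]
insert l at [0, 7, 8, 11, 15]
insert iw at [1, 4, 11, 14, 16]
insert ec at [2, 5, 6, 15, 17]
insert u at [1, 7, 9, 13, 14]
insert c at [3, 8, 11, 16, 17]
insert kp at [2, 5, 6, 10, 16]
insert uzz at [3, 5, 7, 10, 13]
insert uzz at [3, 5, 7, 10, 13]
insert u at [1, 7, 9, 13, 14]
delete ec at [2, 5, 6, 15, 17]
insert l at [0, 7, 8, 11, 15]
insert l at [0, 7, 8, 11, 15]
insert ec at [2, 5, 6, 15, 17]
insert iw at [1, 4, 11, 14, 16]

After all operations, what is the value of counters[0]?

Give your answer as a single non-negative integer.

Answer: 4

Derivation:
Step 1: insert rsg at [4, 12, 13, 15, 17] -> counters=[0,0,0,0,1,0,0,0,0,0,0,0,1,1,0,1,0,1]
Step 2: insert b at [0, 3, 4, 14, 15] -> counters=[1,0,0,1,2,0,0,0,0,0,0,0,1,1,1,2,0,1]
Step 3: insert mg at [1, 6, 9, 14, 17] -> counters=[1,1,0,1,2,0,1,0,0,1,0,0,1,1,2,2,0,2]
Step 4: insert l at [0, 7, 8, 11, 15] -> counters=[2,1,0,1,2,0,1,1,1,1,0,1,1,1,2,3,0,2]
Step 5: insert iw at [1, 4, 11, 14, 16] -> counters=[2,2,0,1,3,0,1,1,1,1,0,2,1,1,3,3,1,2]
Step 6: insert ec at [2, 5, 6, 15, 17] -> counters=[2,2,1,1,3,1,2,1,1,1,0,2,1,1,3,4,1,3]
Step 7: insert u at [1, 7, 9, 13, 14] -> counters=[2,3,1,1,3,1,2,2,1,2,0,2,1,2,4,4,1,3]
Step 8: insert c at [3, 8, 11, 16, 17] -> counters=[2,3,1,2,3,1,2,2,2,2,0,3,1,2,4,4,2,4]
Step 9: insert kp at [2, 5, 6, 10, 16] -> counters=[2,3,2,2,3,2,3,2,2,2,1,3,1,2,4,4,3,4]
Step 10: insert uzz at [3, 5, 7, 10, 13] -> counters=[2,3,2,3,3,3,3,3,2,2,2,3,1,3,4,4,3,4]
Step 11: insert uzz at [3, 5, 7, 10, 13] -> counters=[2,3,2,4,3,4,3,4,2,2,3,3,1,4,4,4,3,4]
Step 12: insert u at [1, 7, 9, 13, 14] -> counters=[2,4,2,4,3,4,3,5,2,3,3,3,1,5,5,4,3,4]
Step 13: delete ec at [2, 5, 6, 15, 17] -> counters=[2,4,1,4,3,3,2,5,2,3,3,3,1,5,5,3,3,3]
Step 14: insert l at [0, 7, 8, 11, 15] -> counters=[3,4,1,4,3,3,2,6,3,3,3,4,1,5,5,4,3,3]
Step 15: insert l at [0, 7, 8, 11, 15] -> counters=[4,4,1,4,3,3,2,7,4,3,3,5,1,5,5,5,3,3]
Step 16: insert ec at [2, 5, 6, 15, 17] -> counters=[4,4,2,4,3,4,3,7,4,3,3,5,1,5,5,6,3,4]
Step 17: insert iw at [1, 4, 11, 14, 16] -> counters=[4,5,2,4,4,4,3,7,4,3,3,6,1,5,6,6,4,4]
Final counters=[4,5,2,4,4,4,3,7,4,3,3,6,1,5,6,6,4,4] -> counters[0]=4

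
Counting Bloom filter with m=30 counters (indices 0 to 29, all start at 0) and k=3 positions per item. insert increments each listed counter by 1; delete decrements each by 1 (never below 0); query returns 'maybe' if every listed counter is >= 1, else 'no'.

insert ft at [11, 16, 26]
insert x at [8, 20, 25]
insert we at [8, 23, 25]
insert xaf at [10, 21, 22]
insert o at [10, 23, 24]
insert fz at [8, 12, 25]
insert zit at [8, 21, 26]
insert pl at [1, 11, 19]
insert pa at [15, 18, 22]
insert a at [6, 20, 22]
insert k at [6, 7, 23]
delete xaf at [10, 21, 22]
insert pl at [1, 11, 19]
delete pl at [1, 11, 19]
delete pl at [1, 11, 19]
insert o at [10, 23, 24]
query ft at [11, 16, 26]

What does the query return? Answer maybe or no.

Step 1: insert ft at [11, 16, 26] -> counters=[0,0,0,0,0,0,0,0,0,0,0,1,0,0,0,0,1,0,0,0,0,0,0,0,0,0,1,0,0,0]
Step 2: insert x at [8, 20, 25] -> counters=[0,0,0,0,0,0,0,0,1,0,0,1,0,0,0,0,1,0,0,0,1,0,0,0,0,1,1,0,0,0]
Step 3: insert we at [8, 23, 25] -> counters=[0,0,0,0,0,0,0,0,2,0,0,1,0,0,0,0,1,0,0,0,1,0,0,1,0,2,1,0,0,0]
Step 4: insert xaf at [10, 21, 22] -> counters=[0,0,0,0,0,0,0,0,2,0,1,1,0,0,0,0,1,0,0,0,1,1,1,1,0,2,1,0,0,0]
Step 5: insert o at [10, 23, 24] -> counters=[0,0,0,0,0,0,0,0,2,0,2,1,0,0,0,0,1,0,0,0,1,1,1,2,1,2,1,0,0,0]
Step 6: insert fz at [8, 12, 25] -> counters=[0,0,0,0,0,0,0,0,3,0,2,1,1,0,0,0,1,0,0,0,1,1,1,2,1,3,1,0,0,0]
Step 7: insert zit at [8, 21, 26] -> counters=[0,0,0,0,0,0,0,0,4,0,2,1,1,0,0,0,1,0,0,0,1,2,1,2,1,3,2,0,0,0]
Step 8: insert pl at [1, 11, 19] -> counters=[0,1,0,0,0,0,0,0,4,0,2,2,1,0,0,0,1,0,0,1,1,2,1,2,1,3,2,0,0,0]
Step 9: insert pa at [15, 18, 22] -> counters=[0,1,0,0,0,0,0,0,4,0,2,2,1,0,0,1,1,0,1,1,1,2,2,2,1,3,2,0,0,0]
Step 10: insert a at [6, 20, 22] -> counters=[0,1,0,0,0,0,1,0,4,0,2,2,1,0,0,1,1,0,1,1,2,2,3,2,1,3,2,0,0,0]
Step 11: insert k at [6, 7, 23] -> counters=[0,1,0,0,0,0,2,1,4,0,2,2,1,0,0,1,1,0,1,1,2,2,3,3,1,3,2,0,0,0]
Step 12: delete xaf at [10, 21, 22] -> counters=[0,1,0,0,0,0,2,1,4,0,1,2,1,0,0,1,1,0,1,1,2,1,2,3,1,3,2,0,0,0]
Step 13: insert pl at [1, 11, 19] -> counters=[0,2,0,0,0,0,2,1,4,0,1,3,1,0,0,1,1,0,1,2,2,1,2,3,1,3,2,0,0,0]
Step 14: delete pl at [1, 11, 19] -> counters=[0,1,0,0,0,0,2,1,4,0,1,2,1,0,0,1,1,0,1,1,2,1,2,3,1,3,2,0,0,0]
Step 15: delete pl at [1, 11, 19] -> counters=[0,0,0,0,0,0,2,1,4,0,1,1,1,0,0,1,1,0,1,0,2,1,2,3,1,3,2,0,0,0]
Step 16: insert o at [10, 23, 24] -> counters=[0,0,0,0,0,0,2,1,4,0,2,1,1,0,0,1,1,0,1,0,2,1,2,4,2,3,2,0,0,0]
Query ft: check counters[11]=1 counters[16]=1 counters[26]=2 -> maybe

Answer: maybe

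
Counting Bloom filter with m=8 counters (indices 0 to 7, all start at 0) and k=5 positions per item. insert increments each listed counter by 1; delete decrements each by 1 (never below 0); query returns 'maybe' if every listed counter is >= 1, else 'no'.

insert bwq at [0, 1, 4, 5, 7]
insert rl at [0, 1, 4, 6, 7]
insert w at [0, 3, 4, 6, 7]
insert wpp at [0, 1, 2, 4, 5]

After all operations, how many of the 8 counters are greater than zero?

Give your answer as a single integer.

Step 1: insert bwq at [0, 1, 4, 5, 7] -> counters=[1,1,0,0,1,1,0,1]
Step 2: insert rl at [0, 1, 4, 6, 7] -> counters=[2,2,0,0,2,1,1,2]
Step 3: insert w at [0, 3, 4, 6, 7] -> counters=[3,2,0,1,3,1,2,3]
Step 4: insert wpp at [0, 1, 2, 4, 5] -> counters=[4,3,1,1,4,2,2,3]
Final counters=[4,3,1,1,4,2,2,3] -> 8 nonzero

Answer: 8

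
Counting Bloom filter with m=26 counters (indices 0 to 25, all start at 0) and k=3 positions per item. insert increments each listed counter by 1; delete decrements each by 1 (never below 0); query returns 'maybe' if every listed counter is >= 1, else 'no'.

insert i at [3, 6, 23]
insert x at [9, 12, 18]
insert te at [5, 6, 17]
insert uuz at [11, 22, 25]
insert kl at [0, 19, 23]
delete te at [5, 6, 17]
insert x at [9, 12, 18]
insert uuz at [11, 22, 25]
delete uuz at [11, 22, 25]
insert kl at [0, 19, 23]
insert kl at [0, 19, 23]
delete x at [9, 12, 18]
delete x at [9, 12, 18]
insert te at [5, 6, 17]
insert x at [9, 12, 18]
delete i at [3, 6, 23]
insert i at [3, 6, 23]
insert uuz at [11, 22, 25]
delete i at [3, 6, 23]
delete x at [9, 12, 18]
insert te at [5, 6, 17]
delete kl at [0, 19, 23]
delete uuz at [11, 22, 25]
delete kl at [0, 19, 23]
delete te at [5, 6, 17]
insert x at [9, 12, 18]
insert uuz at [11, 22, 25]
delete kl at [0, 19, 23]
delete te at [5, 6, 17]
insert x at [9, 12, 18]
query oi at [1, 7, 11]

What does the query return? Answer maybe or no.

Step 1: insert i at [3, 6, 23] -> counters=[0,0,0,1,0,0,1,0,0,0,0,0,0,0,0,0,0,0,0,0,0,0,0,1,0,0]
Step 2: insert x at [9, 12, 18] -> counters=[0,0,0,1,0,0,1,0,0,1,0,0,1,0,0,0,0,0,1,0,0,0,0,1,0,0]
Step 3: insert te at [5, 6, 17] -> counters=[0,0,0,1,0,1,2,0,0,1,0,0,1,0,0,0,0,1,1,0,0,0,0,1,0,0]
Step 4: insert uuz at [11, 22, 25] -> counters=[0,0,0,1,0,1,2,0,0,1,0,1,1,0,0,0,0,1,1,0,0,0,1,1,0,1]
Step 5: insert kl at [0, 19, 23] -> counters=[1,0,0,1,0,1,2,0,0,1,0,1,1,0,0,0,0,1,1,1,0,0,1,2,0,1]
Step 6: delete te at [5, 6, 17] -> counters=[1,0,0,1,0,0,1,0,0,1,0,1,1,0,0,0,0,0,1,1,0,0,1,2,0,1]
Step 7: insert x at [9, 12, 18] -> counters=[1,0,0,1,0,0,1,0,0,2,0,1,2,0,0,0,0,0,2,1,0,0,1,2,0,1]
Step 8: insert uuz at [11, 22, 25] -> counters=[1,0,0,1,0,0,1,0,0,2,0,2,2,0,0,0,0,0,2,1,0,0,2,2,0,2]
Step 9: delete uuz at [11, 22, 25] -> counters=[1,0,0,1,0,0,1,0,0,2,0,1,2,0,0,0,0,0,2,1,0,0,1,2,0,1]
Step 10: insert kl at [0, 19, 23] -> counters=[2,0,0,1,0,0,1,0,0,2,0,1,2,0,0,0,0,0,2,2,0,0,1,3,0,1]
Step 11: insert kl at [0, 19, 23] -> counters=[3,0,0,1,0,0,1,0,0,2,0,1,2,0,0,0,0,0,2,3,0,0,1,4,0,1]
Step 12: delete x at [9, 12, 18] -> counters=[3,0,0,1,0,0,1,0,0,1,0,1,1,0,0,0,0,0,1,3,0,0,1,4,0,1]
Step 13: delete x at [9, 12, 18] -> counters=[3,0,0,1,0,0,1,0,0,0,0,1,0,0,0,0,0,0,0,3,0,0,1,4,0,1]
Step 14: insert te at [5, 6, 17] -> counters=[3,0,0,1,0,1,2,0,0,0,0,1,0,0,0,0,0,1,0,3,0,0,1,4,0,1]
Step 15: insert x at [9, 12, 18] -> counters=[3,0,0,1,0,1,2,0,0,1,0,1,1,0,0,0,0,1,1,3,0,0,1,4,0,1]
Step 16: delete i at [3, 6, 23] -> counters=[3,0,0,0,0,1,1,0,0,1,0,1,1,0,0,0,0,1,1,3,0,0,1,3,0,1]
Step 17: insert i at [3, 6, 23] -> counters=[3,0,0,1,0,1,2,0,0,1,0,1,1,0,0,0,0,1,1,3,0,0,1,4,0,1]
Step 18: insert uuz at [11, 22, 25] -> counters=[3,0,0,1,0,1,2,0,0,1,0,2,1,0,0,0,0,1,1,3,0,0,2,4,0,2]
Step 19: delete i at [3, 6, 23] -> counters=[3,0,0,0,0,1,1,0,0,1,0,2,1,0,0,0,0,1,1,3,0,0,2,3,0,2]
Step 20: delete x at [9, 12, 18] -> counters=[3,0,0,0,0,1,1,0,0,0,0,2,0,0,0,0,0,1,0,3,0,0,2,3,0,2]
Step 21: insert te at [5, 6, 17] -> counters=[3,0,0,0,0,2,2,0,0,0,0,2,0,0,0,0,0,2,0,3,0,0,2,3,0,2]
Step 22: delete kl at [0, 19, 23] -> counters=[2,0,0,0,0,2,2,0,0,0,0,2,0,0,0,0,0,2,0,2,0,0,2,2,0,2]
Step 23: delete uuz at [11, 22, 25] -> counters=[2,0,0,0,0,2,2,0,0,0,0,1,0,0,0,0,0,2,0,2,0,0,1,2,0,1]
Step 24: delete kl at [0, 19, 23] -> counters=[1,0,0,0,0,2,2,0,0,0,0,1,0,0,0,0,0,2,0,1,0,0,1,1,0,1]
Step 25: delete te at [5, 6, 17] -> counters=[1,0,0,0,0,1,1,0,0,0,0,1,0,0,0,0,0,1,0,1,0,0,1,1,0,1]
Step 26: insert x at [9, 12, 18] -> counters=[1,0,0,0,0,1,1,0,0,1,0,1,1,0,0,0,0,1,1,1,0,0,1,1,0,1]
Step 27: insert uuz at [11, 22, 25] -> counters=[1,0,0,0,0,1,1,0,0,1,0,2,1,0,0,0,0,1,1,1,0,0,2,1,0,2]
Step 28: delete kl at [0, 19, 23] -> counters=[0,0,0,0,0,1,1,0,0,1,0,2,1,0,0,0,0,1,1,0,0,0,2,0,0,2]
Step 29: delete te at [5, 6, 17] -> counters=[0,0,0,0,0,0,0,0,0,1,0,2,1,0,0,0,0,0,1,0,0,0,2,0,0,2]
Step 30: insert x at [9, 12, 18] -> counters=[0,0,0,0,0,0,0,0,0,2,0,2,2,0,0,0,0,0,2,0,0,0,2,0,0,2]
Query oi: check counters[1]=0 counters[7]=0 counters[11]=2 -> no

Answer: no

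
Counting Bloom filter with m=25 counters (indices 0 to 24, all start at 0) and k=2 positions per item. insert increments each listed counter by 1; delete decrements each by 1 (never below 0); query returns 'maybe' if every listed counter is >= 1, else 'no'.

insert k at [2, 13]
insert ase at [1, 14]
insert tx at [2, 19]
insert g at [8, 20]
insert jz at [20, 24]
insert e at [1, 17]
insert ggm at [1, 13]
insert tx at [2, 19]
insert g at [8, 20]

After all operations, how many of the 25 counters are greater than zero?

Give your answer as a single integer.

Step 1: insert k at [2, 13] -> counters=[0,0,1,0,0,0,0,0,0,0,0,0,0,1,0,0,0,0,0,0,0,0,0,0,0]
Step 2: insert ase at [1, 14] -> counters=[0,1,1,0,0,0,0,0,0,0,0,0,0,1,1,0,0,0,0,0,0,0,0,0,0]
Step 3: insert tx at [2, 19] -> counters=[0,1,2,0,0,0,0,0,0,0,0,0,0,1,1,0,0,0,0,1,0,0,0,0,0]
Step 4: insert g at [8, 20] -> counters=[0,1,2,0,0,0,0,0,1,0,0,0,0,1,1,0,0,0,0,1,1,0,0,0,0]
Step 5: insert jz at [20, 24] -> counters=[0,1,2,0,0,0,0,0,1,0,0,0,0,1,1,0,0,0,0,1,2,0,0,0,1]
Step 6: insert e at [1, 17] -> counters=[0,2,2,0,0,0,0,0,1,0,0,0,0,1,1,0,0,1,0,1,2,0,0,0,1]
Step 7: insert ggm at [1, 13] -> counters=[0,3,2,0,0,0,0,0,1,0,0,0,0,2,1,0,0,1,0,1,2,0,0,0,1]
Step 8: insert tx at [2, 19] -> counters=[0,3,3,0,0,0,0,0,1,0,0,0,0,2,1,0,0,1,0,2,2,0,0,0,1]
Step 9: insert g at [8, 20] -> counters=[0,3,3,0,0,0,0,0,2,0,0,0,0,2,1,0,0,1,0,2,3,0,0,0,1]
Final counters=[0,3,3,0,0,0,0,0,2,0,0,0,0,2,1,0,0,1,0,2,3,0,0,0,1] -> 9 nonzero

Answer: 9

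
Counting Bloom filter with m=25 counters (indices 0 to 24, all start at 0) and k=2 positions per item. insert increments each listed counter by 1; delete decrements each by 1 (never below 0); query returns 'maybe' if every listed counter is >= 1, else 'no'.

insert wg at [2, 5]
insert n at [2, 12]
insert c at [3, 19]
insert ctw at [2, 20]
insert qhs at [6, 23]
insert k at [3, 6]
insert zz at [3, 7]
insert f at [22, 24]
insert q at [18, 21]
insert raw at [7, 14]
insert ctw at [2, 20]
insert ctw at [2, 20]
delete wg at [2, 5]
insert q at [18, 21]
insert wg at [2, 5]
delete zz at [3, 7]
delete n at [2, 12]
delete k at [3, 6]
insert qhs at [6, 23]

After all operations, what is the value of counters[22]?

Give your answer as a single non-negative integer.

Answer: 1

Derivation:
Step 1: insert wg at [2, 5] -> counters=[0,0,1,0,0,1,0,0,0,0,0,0,0,0,0,0,0,0,0,0,0,0,0,0,0]
Step 2: insert n at [2, 12] -> counters=[0,0,2,0,0,1,0,0,0,0,0,0,1,0,0,0,0,0,0,0,0,0,0,0,0]
Step 3: insert c at [3, 19] -> counters=[0,0,2,1,0,1,0,0,0,0,0,0,1,0,0,0,0,0,0,1,0,0,0,0,0]
Step 4: insert ctw at [2, 20] -> counters=[0,0,3,1,0,1,0,0,0,0,0,0,1,0,0,0,0,0,0,1,1,0,0,0,0]
Step 5: insert qhs at [6, 23] -> counters=[0,0,3,1,0,1,1,0,0,0,0,0,1,0,0,0,0,0,0,1,1,0,0,1,0]
Step 6: insert k at [3, 6] -> counters=[0,0,3,2,0,1,2,0,0,0,0,0,1,0,0,0,0,0,0,1,1,0,0,1,0]
Step 7: insert zz at [3, 7] -> counters=[0,0,3,3,0,1,2,1,0,0,0,0,1,0,0,0,0,0,0,1,1,0,0,1,0]
Step 8: insert f at [22, 24] -> counters=[0,0,3,3,0,1,2,1,0,0,0,0,1,0,0,0,0,0,0,1,1,0,1,1,1]
Step 9: insert q at [18, 21] -> counters=[0,0,3,3,0,1,2,1,0,0,0,0,1,0,0,0,0,0,1,1,1,1,1,1,1]
Step 10: insert raw at [7, 14] -> counters=[0,0,3,3,0,1,2,2,0,0,0,0,1,0,1,0,0,0,1,1,1,1,1,1,1]
Step 11: insert ctw at [2, 20] -> counters=[0,0,4,3,0,1,2,2,0,0,0,0,1,0,1,0,0,0,1,1,2,1,1,1,1]
Step 12: insert ctw at [2, 20] -> counters=[0,0,5,3,0,1,2,2,0,0,0,0,1,0,1,0,0,0,1,1,3,1,1,1,1]
Step 13: delete wg at [2, 5] -> counters=[0,0,4,3,0,0,2,2,0,0,0,0,1,0,1,0,0,0,1,1,3,1,1,1,1]
Step 14: insert q at [18, 21] -> counters=[0,0,4,3,0,0,2,2,0,0,0,0,1,0,1,0,0,0,2,1,3,2,1,1,1]
Step 15: insert wg at [2, 5] -> counters=[0,0,5,3,0,1,2,2,0,0,0,0,1,0,1,0,0,0,2,1,3,2,1,1,1]
Step 16: delete zz at [3, 7] -> counters=[0,0,5,2,0,1,2,1,0,0,0,0,1,0,1,0,0,0,2,1,3,2,1,1,1]
Step 17: delete n at [2, 12] -> counters=[0,0,4,2,0,1,2,1,0,0,0,0,0,0,1,0,0,0,2,1,3,2,1,1,1]
Step 18: delete k at [3, 6] -> counters=[0,0,4,1,0,1,1,1,0,0,0,0,0,0,1,0,0,0,2,1,3,2,1,1,1]
Step 19: insert qhs at [6, 23] -> counters=[0,0,4,1,0,1,2,1,0,0,0,0,0,0,1,0,0,0,2,1,3,2,1,2,1]
Final counters=[0,0,4,1,0,1,2,1,0,0,0,0,0,0,1,0,0,0,2,1,3,2,1,2,1] -> counters[22]=1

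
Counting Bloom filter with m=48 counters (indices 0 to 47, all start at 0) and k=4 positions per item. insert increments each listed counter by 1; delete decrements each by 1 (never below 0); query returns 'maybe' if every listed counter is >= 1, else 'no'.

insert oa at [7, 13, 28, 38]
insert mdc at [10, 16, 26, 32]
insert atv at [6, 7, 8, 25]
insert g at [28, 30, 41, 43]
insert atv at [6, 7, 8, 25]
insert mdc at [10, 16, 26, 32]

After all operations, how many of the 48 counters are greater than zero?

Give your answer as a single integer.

Answer: 14

Derivation:
Step 1: insert oa at [7, 13, 28, 38] -> counters=[0,0,0,0,0,0,0,1,0,0,0,0,0,1,0,0,0,0,0,0,0,0,0,0,0,0,0,0,1,0,0,0,0,0,0,0,0,0,1,0,0,0,0,0,0,0,0,0]
Step 2: insert mdc at [10, 16, 26, 32] -> counters=[0,0,0,0,0,0,0,1,0,0,1,0,0,1,0,0,1,0,0,0,0,0,0,0,0,0,1,0,1,0,0,0,1,0,0,0,0,0,1,0,0,0,0,0,0,0,0,0]
Step 3: insert atv at [6, 7, 8, 25] -> counters=[0,0,0,0,0,0,1,2,1,0,1,0,0,1,0,0,1,0,0,0,0,0,0,0,0,1,1,0,1,0,0,0,1,0,0,0,0,0,1,0,0,0,0,0,0,0,0,0]
Step 4: insert g at [28, 30, 41, 43] -> counters=[0,0,0,0,0,0,1,2,1,0,1,0,0,1,0,0,1,0,0,0,0,0,0,0,0,1,1,0,2,0,1,0,1,0,0,0,0,0,1,0,0,1,0,1,0,0,0,0]
Step 5: insert atv at [6, 7, 8, 25] -> counters=[0,0,0,0,0,0,2,3,2,0,1,0,0,1,0,0,1,0,0,0,0,0,0,0,0,2,1,0,2,0,1,0,1,0,0,0,0,0,1,0,0,1,0,1,0,0,0,0]
Step 6: insert mdc at [10, 16, 26, 32] -> counters=[0,0,0,0,0,0,2,3,2,0,2,0,0,1,0,0,2,0,0,0,0,0,0,0,0,2,2,0,2,0,1,0,2,0,0,0,0,0,1,0,0,1,0,1,0,0,0,0]
Final counters=[0,0,0,0,0,0,2,3,2,0,2,0,0,1,0,0,2,0,0,0,0,0,0,0,0,2,2,0,2,0,1,0,2,0,0,0,0,0,1,0,0,1,0,1,0,0,0,0] -> 14 nonzero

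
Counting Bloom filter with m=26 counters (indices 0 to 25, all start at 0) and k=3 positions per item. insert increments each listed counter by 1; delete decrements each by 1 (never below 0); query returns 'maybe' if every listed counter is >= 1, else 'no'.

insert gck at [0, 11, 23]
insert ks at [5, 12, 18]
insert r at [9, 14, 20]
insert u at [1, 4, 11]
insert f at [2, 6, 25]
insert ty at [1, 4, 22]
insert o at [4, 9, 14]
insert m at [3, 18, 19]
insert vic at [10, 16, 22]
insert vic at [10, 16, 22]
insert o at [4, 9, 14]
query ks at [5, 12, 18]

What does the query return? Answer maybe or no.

Step 1: insert gck at [0, 11, 23] -> counters=[1,0,0,0,0,0,0,0,0,0,0,1,0,0,0,0,0,0,0,0,0,0,0,1,0,0]
Step 2: insert ks at [5, 12, 18] -> counters=[1,0,0,0,0,1,0,0,0,0,0,1,1,0,0,0,0,0,1,0,0,0,0,1,0,0]
Step 3: insert r at [9, 14, 20] -> counters=[1,0,0,0,0,1,0,0,0,1,0,1,1,0,1,0,0,0,1,0,1,0,0,1,0,0]
Step 4: insert u at [1, 4, 11] -> counters=[1,1,0,0,1,1,0,0,0,1,0,2,1,0,1,0,0,0,1,0,1,0,0,1,0,0]
Step 5: insert f at [2, 6, 25] -> counters=[1,1,1,0,1,1,1,0,0,1,0,2,1,0,1,0,0,0,1,0,1,0,0,1,0,1]
Step 6: insert ty at [1, 4, 22] -> counters=[1,2,1,0,2,1,1,0,0,1,0,2,1,0,1,0,0,0,1,0,1,0,1,1,0,1]
Step 7: insert o at [4, 9, 14] -> counters=[1,2,1,0,3,1,1,0,0,2,0,2,1,0,2,0,0,0,1,0,1,0,1,1,0,1]
Step 8: insert m at [3, 18, 19] -> counters=[1,2,1,1,3,1,1,0,0,2,0,2,1,0,2,0,0,0,2,1,1,0,1,1,0,1]
Step 9: insert vic at [10, 16, 22] -> counters=[1,2,1,1,3,1,1,0,0,2,1,2,1,0,2,0,1,0,2,1,1,0,2,1,0,1]
Step 10: insert vic at [10, 16, 22] -> counters=[1,2,1,1,3,1,1,0,0,2,2,2,1,0,2,0,2,0,2,1,1,0,3,1,0,1]
Step 11: insert o at [4, 9, 14] -> counters=[1,2,1,1,4,1,1,0,0,3,2,2,1,0,3,0,2,0,2,1,1,0,3,1,0,1]
Query ks: check counters[5]=1 counters[12]=1 counters[18]=2 -> maybe

Answer: maybe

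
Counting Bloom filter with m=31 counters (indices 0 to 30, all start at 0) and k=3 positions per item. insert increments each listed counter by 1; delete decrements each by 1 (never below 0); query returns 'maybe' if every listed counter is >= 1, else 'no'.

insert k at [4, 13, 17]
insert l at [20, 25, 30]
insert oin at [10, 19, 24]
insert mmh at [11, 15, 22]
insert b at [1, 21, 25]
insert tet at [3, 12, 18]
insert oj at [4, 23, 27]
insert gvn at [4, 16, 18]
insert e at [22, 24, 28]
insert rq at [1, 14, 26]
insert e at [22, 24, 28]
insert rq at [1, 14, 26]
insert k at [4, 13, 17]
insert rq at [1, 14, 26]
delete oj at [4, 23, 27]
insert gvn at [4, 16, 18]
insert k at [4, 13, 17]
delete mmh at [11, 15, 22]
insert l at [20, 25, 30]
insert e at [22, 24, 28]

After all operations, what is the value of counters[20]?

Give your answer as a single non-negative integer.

Answer: 2

Derivation:
Step 1: insert k at [4, 13, 17] -> counters=[0,0,0,0,1,0,0,0,0,0,0,0,0,1,0,0,0,1,0,0,0,0,0,0,0,0,0,0,0,0,0]
Step 2: insert l at [20, 25, 30] -> counters=[0,0,0,0,1,0,0,0,0,0,0,0,0,1,0,0,0,1,0,0,1,0,0,0,0,1,0,0,0,0,1]
Step 3: insert oin at [10, 19, 24] -> counters=[0,0,0,0,1,0,0,0,0,0,1,0,0,1,0,0,0,1,0,1,1,0,0,0,1,1,0,0,0,0,1]
Step 4: insert mmh at [11, 15, 22] -> counters=[0,0,0,0,1,0,0,0,0,0,1,1,0,1,0,1,0,1,0,1,1,0,1,0,1,1,0,0,0,0,1]
Step 5: insert b at [1, 21, 25] -> counters=[0,1,0,0,1,0,0,0,0,0,1,1,0,1,0,1,0,1,0,1,1,1,1,0,1,2,0,0,0,0,1]
Step 6: insert tet at [3, 12, 18] -> counters=[0,1,0,1,1,0,0,0,0,0,1,1,1,1,0,1,0,1,1,1,1,1,1,0,1,2,0,0,0,0,1]
Step 7: insert oj at [4, 23, 27] -> counters=[0,1,0,1,2,0,0,0,0,0,1,1,1,1,0,1,0,1,1,1,1,1,1,1,1,2,0,1,0,0,1]
Step 8: insert gvn at [4, 16, 18] -> counters=[0,1,0,1,3,0,0,0,0,0,1,1,1,1,0,1,1,1,2,1,1,1,1,1,1,2,0,1,0,0,1]
Step 9: insert e at [22, 24, 28] -> counters=[0,1,0,1,3,0,0,0,0,0,1,1,1,1,0,1,1,1,2,1,1,1,2,1,2,2,0,1,1,0,1]
Step 10: insert rq at [1, 14, 26] -> counters=[0,2,0,1,3,0,0,0,0,0,1,1,1,1,1,1,1,1,2,1,1,1,2,1,2,2,1,1,1,0,1]
Step 11: insert e at [22, 24, 28] -> counters=[0,2,0,1,3,0,0,0,0,0,1,1,1,1,1,1,1,1,2,1,1,1,3,1,3,2,1,1,2,0,1]
Step 12: insert rq at [1, 14, 26] -> counters=[0,3,0,1,3,0,0,0,0,0,1,1,1,1,2,1,1,1,2,1,1,1,3,1,3,2,2,1,2,0,1]
Step 13: insert k at [4, 13, 17] -> counters=[0,3,0,1,4,0,0,0,0,0,1,1,1,2,2,1,1,2,2,1,1,1,3,1,3,2,2,1,2,0,1]
Step 14: insert rq at [1, 14, 26] -> counters=[0,4,0,1,4,0,0,0,0,0,1,1,1,2,3,1,1,2,2,1,1,1,3,1,3,2,3,1,2,0,1]
Step 15: delete oj at [4, 23, 27] -> counters=[0,4,0,1,3,0,0,0,0,0,1,1,1,2,3,1,1,2,2,1,1,1,3,0,3,2,3,0,2,0,1]
Step 16: insert gvn at [4, 16, 18] -> counters=[0,4,0,1,4,0,0,0,0,0,1,1,1,2,3,1,2,2,3,1,1,1,3,0,3,2,3,0,2,0,1]
Step 17: insert k at [4, 13, 17] -> counters=[0,4,0,1,5,0,0,0,0,0,1,1,1,3,3,1,2,3,3,1,1,1,3,0,3,2,3,0,2,0,1]
Step 18: delete mmh at [11, 15, 22] -> counters=[0,4,0,1,5,0,0,0,0,0,1,0,1,3,3,0,2,3,3,1,1,1,2,0,3,2,3,0,2,0,1]
Step 19: insert l at [20, 25, 30] -> counters=[0,4,0,1,5,0,0,0,0,0,1,0,1,3,3,0,2,3,3,1,2,1,2,0,3,3,3,0,2,0,2]
Step 20: insert e at [22, 24, 28] -> counters=[0,4,0,1,5,0,0,0,0,0,1,0,1,3,3,0,2,3,3,1,2,1,3,0,4,3,3,0,3,0,2]
Final counters=[0,4,0,1,5,0,0,0,0,0,1,0,1,3,3,0,2,3,3,1,2,1,3,0,4,3,3,0,3,0,2] -> counters[20]=2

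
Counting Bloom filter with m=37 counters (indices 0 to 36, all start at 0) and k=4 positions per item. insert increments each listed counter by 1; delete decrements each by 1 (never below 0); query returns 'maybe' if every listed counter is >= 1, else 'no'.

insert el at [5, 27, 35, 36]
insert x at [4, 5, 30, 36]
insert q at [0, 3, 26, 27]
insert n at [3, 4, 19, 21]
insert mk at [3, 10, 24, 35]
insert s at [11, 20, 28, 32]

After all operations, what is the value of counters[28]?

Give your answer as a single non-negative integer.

Step 1: insert el at [5, 27, 35, 36] -> counters=[0,0,0,0,0,1,0,0,0,0,0,0,0,0,0,0,0,0,0,0,0,0,0,0,0,0,0,1,0,0,0,0,0,0,0,1,1]
Step 2: insert x at [4, 5, 30, 36] -> counters=[0,0,0,0,1,2,0,0,0,0,0,0,0,0,0,0,0,0,0,0,0,0,0,0,0,0,0,1,0,0,1,0,0,0,0,1,2]
Step 3: insert q at [0, 3, 26, 27] -> counters=[1,0,0,1,1,2,0,0,0,0,0,0,0,0,0,0,0,0,0,0,0,0,0,0,0,0,1,2,0,0,1,0,0,0,0,1,2]
Step 4: insert n at [3, 4, 19, 21] -> counters=[1,0,0,2,2,2,0,0,0,0,0,0,0,0,0,0,0,0,0,1,0,1,0,0,0,0,1,2,0,0,1,0,0,0,0,1,2]
Step 5: insert mk at [3, 10, 24, 35] -> counters=[1,0,0,3,2,2,0,0,0,0,1,0,0,0,0,0,0,0,0,1,0,1,0,0,1,0,1,2,0,0,1,0,0,0,0,2,2]
Step 6: insert s at [11, 20, 28, 32] -> counters=[1,0,0,3,2,2,0,0,0,0,1,1,0,0,0,0,0,0,0,1,1,1,0,0,1,0,1,2,1,0,1,0,1,0,0,2,2]
Final counters=[1,0,0,3,2,2,0,0,0,0,1,1,0,0,0,0,0,0,0,1,1,1,0,0,1,0,1,2,1,0,1,0,1,0,0,2,2] -> counters[28]=1

Answer: 1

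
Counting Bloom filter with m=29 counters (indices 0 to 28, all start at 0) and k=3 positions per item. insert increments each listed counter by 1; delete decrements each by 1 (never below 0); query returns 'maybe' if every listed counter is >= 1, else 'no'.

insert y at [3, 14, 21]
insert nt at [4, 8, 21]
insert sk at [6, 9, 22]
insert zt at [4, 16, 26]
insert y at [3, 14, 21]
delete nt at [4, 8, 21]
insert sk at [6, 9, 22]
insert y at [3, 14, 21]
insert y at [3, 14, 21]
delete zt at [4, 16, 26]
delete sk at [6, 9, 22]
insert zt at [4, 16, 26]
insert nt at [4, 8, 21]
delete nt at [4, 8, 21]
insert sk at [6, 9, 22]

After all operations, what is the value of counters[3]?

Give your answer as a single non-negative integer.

Step 1: insert y at [3, 14, 21] -> counters=[0,0,0,1,0,0,0,0,0,0,0,0,0,0,1,0,0,0,0,0,0,1,0,0,0,0,0,0,0]
Step 2: insert nt at [4, 8, 21] -> counters=[0,0,0,1,1,0,0,0,1,0,0,0,0,0,1,0,0,0,0,0,0,2,0,0,0,0,0,0,0]
Step 3: insert sk at [6, 9, 22] -> counters=[0,0,0,1,1,0,1,0,1,1,0,0,0,0,1,0,0,0,0,0,0,2,1,0,0,0,0,0,0]
Step 4: insert zt at [4, 16, 26] -> counters=[0,0,0,1,2,0,1,0,1,1,0,0,0,0,1,0,1,0,0,0,0,2,1,0,0,0,1,0,0]
Step 5: insert y at [3, 14, 21] -> counters=[0,0,0,2,2,0,1,0,1,1,0,0,0,0,2,0,1,0,0,0,0,3,1,0,0,0,1,0,0]
Step 6: delete nt at [4, 8, 21] -> counters=[0,0,0,2,1,0,1,0,0,1,0,0,0,0,2,0,1,0,0,0,0,2,1,0,0,0,1,0,0]
Step 7: insert sk at [6, 9, 22] -> counters=[0,0,0,2,1,0,2,0,0,2,0,0,0,0,2,0,1,0,0,0,0,2,2,0,0,0,1,0,0]
Step 8: insert y at [3, 14, 21] -> counters=[0,0,0,3,1,0,2,0,0,2,0,0,0,0,3,0,1,0,0,0,0,3,2,0,0,0,1,0,0]
Step 9: insert y at [3, 14, 21] -> counters=[0,0,0,4,1,0,2,0,0,2,0,0,0,0,4,0,1,0,0,0,0,4,2,0,0,0,1,0,0]
Step 10: delete zt at [4, 16, 26] -> counters=[0,0,0,4,0,0,2,0,0,2,0,0,0,0,4,0,0,0,0,0,0,4,2,0,0,0,0,0,0]
Step 11: delete sk at [6, 9, 22] -> counters=[0,0,0,4,0,0,1,0,0,1,0,0,0,0,4,0,0,0,0,0,0,4,1,0,0,0,0,0,0]
Step 12: insert zt at [4, 16, 26] -> counters=[0,0,0,4,1,0,1,0,0,1,0,0,0,0,4,0,1,0,0,0,0,4,1,0,0,0,1,0,0]
Step 13: insert nt at [4, 8, 21] -> counters=[0,0,0,4,2,0,1,0,1,1,0,0,0,0,4,0,1,0,0,0,0,5,1,0,0,0,1,0,0]
Step 14: delete nt at [4, 8, 21] -> counters=[0,0,0,4,1,0,1,0,0,1,0,0,0,0,4,0,1,0,0,0,0,4,1,0,0,0,1,0,0]
Step 15: insert sk at [6, 9, 22] -> counters=[0,0,0,4,1,0,2,0,0,2,0,0,0,0,4,0,1,0,0,0,0,4,2,0,0,0,1,0,0]
Final counters=[0,0,0,4,1,0,2,0,0,2,0,0,0,0,4,0,1,0,0,0,0,4,2,0,0,0,1,0,0] -> counters[3]=4

Answer: 4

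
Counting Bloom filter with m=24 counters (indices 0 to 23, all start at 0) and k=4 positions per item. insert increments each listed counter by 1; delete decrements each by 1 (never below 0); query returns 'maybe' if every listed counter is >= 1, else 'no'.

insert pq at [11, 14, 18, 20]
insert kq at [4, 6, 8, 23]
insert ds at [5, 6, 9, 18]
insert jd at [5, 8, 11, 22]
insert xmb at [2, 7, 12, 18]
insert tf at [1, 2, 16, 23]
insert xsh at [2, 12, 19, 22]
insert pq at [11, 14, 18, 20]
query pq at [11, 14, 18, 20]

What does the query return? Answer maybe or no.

Step 1: insert pq at [11, 14, 18, 20] -> counters=[0,0,0,0,0,0,0,0,0,0,0,1,0,0,1,0,0,0,1,0,1,0,0,0]
Step 2: insert kq at [4, 6, 8, 23] -> counters=[0,0,0,0,1,0,1,0,1,0,0,1,0,0,1,0,0,0,1,0,1,0,0,1]
Step 3: insert ds at [5, 6, 9, 18] -> counters=[0,0,0,0,1,1,2,0,1,1,0,1,0,0,1,0,0,0,2,0,1,0,0,1]
Step 4: insert jd at [5, 8, 11, 22] -> counters=[0,0,0,0,1,2,2,0,2,1,0,2,0,0,1,0,0,0,2,0,1,0,1,1]
Step 5: insert xmb at [2, 7, 12, 18] -> counters=[0,0,1,0,1,2,2,1,2,1,0,2,1,0,1,0,0,0,3,0,1,0,1,1]
Step 6: insert tf at [1, 2, 16, 23] -> counters=[0,1,2,0,1,2,2,1,2,1,0,2,1,0,1,0,1,0,3,0,1,0,1,2]
Step 7: insert xsh at [2, 12, 19, 22] -> counters=[0,1,3,0,1,2,2,1,2,1,0,2,2,0,1,0,1,0,3,1,1,0,2,2]
Step 8: insert pq at [11, 14, 18, 20] -> counters=[0,1,3,0,1,2,2,1,2,1,0,3,2,0,2,0,1,0,4,1,2,0,2,2]
Query pq: check counters[11]=3 counters[14]=2 counters[18]=4 counters[20]=2 -> maybe

Answer: maybe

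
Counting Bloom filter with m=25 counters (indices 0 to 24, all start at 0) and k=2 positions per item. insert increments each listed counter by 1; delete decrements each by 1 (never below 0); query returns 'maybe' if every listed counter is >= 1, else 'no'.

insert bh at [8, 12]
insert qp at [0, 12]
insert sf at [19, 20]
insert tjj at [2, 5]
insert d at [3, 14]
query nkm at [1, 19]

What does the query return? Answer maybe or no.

Answer: no

Derivation:
Step 1: insert bh at [8, 12] -> counters=[0,0,0,0,0,0,0,0,1,0,0,0,1,0,0,0,0,0,0,0,0,0,0,0,0]
Step 2: insert qp at [0, 12] -> counters=[1,0,0,0,0,0,0,0,1,0,0,0,2,0,0,0,0,0,0,0,0,0,0,0,0]
Step 3: insert sf at [19, 20] -> counters=[1,0,0,0,0,0,0,0,1,0,0,0,2,0,0,0,0,0,0,1,1,0,0,0,0]
Step 4: insert tjj at [2, 5] -> counters=[1,0,1,0,0,1,0,0,1,0,0,0,2,0,0,0,0,0,0,1,1,0,0,0,0]
Step 5: insert d at [3, 14] -> counters=[1,0,1,1,0,1,0,0,1,0,0,0,2,0,1,0,0,0,0,1,1,0,0,0,0]
Query nkm: check counters[1]=0 counters[19]=1 -> no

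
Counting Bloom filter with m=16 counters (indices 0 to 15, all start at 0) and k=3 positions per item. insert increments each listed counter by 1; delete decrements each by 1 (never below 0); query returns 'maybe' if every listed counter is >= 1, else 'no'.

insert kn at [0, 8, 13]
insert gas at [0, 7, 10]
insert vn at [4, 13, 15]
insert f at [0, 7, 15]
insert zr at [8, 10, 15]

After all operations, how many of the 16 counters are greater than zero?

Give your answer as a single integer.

Answer: 7

Derivation:
Step 1: insert kn at [0, 8, 13] -> counters=[1,0,0,0,0,0,0,0,1,0,0,0,0,1,0,0]
Step 2: insert gas at [0, 7, 10] -> counters=[2,0,0,0,0,0,0,1,1,0,1,0,0,1,0,0]
Step 3: insert vn at [4, 13, 15] -> counters=[2,0,0,0,1,0,0,1,1,0,1,0,0,2,0,1]
Step 4: insert f at [0, 7, 15] -> counters=[3,0,0,0,1,0,0,2,1,0,1,0,0,2,0,2]
Step 5: insert zr at [8, 10, 15] -> counters=[3,0,0,0,1,0,0,2,2,0,2,0,0,2,0,3]
Final counters=[3,0,0,0,1,0,0,2,2,0,2,0,0,2,0,3] -> 7 nonzero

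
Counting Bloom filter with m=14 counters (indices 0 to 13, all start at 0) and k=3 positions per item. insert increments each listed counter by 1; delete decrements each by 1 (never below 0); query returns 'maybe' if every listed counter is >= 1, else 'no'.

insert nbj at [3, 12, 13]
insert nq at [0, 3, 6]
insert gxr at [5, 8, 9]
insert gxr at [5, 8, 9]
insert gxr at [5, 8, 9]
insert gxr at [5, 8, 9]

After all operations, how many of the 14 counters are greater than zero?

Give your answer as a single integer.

Answer: 8

Derivation:
Step 1: insert nbj at [3, 12, 13] -> counters=[0,0,0,1,0,0,0,0,0,0,0,0,1,1]
Step 2: insert nq at [0, 3, 6] -> counters=[1,0,0,2,0,0,1,0,0,0,0,0,1,1]
Step 3: insert gxr at [5, 8, 9] -> counters=[1,0,0,2,0,1,1,0,1,1,0,0,1,1]
Step 4: insert gxr at [5, 8, 9] -> counters=[1,0,0,2,0,2,1,0,2,2,0,0,1,1]
Step 5: insert gxr at [5, 8, 9] -> counters=[1,0,0,2,0,3,1,0,3,3,0,0,1,1]
Step 6: insert gxr at [5, 8, 9] -> counters=[1,0,0,2,0,4,1,0,4,4,0,0,1,1]
Final counters=[1,0,0,2,0,4,1,0,4,4,0,0,1,1] -> 8 nonzero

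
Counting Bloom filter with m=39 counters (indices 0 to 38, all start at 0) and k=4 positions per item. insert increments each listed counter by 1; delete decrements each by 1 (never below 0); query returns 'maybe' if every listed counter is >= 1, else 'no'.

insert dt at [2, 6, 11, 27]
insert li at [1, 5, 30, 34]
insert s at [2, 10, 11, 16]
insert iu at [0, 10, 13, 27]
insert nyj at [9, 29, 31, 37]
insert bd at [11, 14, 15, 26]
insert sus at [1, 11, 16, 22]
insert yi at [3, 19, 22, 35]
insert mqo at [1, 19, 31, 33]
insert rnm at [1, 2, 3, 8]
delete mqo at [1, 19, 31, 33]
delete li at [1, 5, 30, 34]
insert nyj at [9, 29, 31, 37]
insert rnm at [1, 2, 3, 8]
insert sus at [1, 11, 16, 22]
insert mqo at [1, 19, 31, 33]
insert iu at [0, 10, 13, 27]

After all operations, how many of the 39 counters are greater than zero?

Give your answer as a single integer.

Step 1: insert dt at [2, 6, 11, 27] -> counters=[0,0,1,0,0,0,1,0,0,0,0,1,0,0,0,0,0,0,0,0,0,0,0,0,0,0,0,1,0,0,0,0,0,0,0,0,0,0,0]
Step 2: insert li at [1, 5, 30, 34] -> counters=[0,1,1,0,0,1,1,0,0,0,0,1,0,0,0,0,0,0,0,0,0,0,0,0,0,0,0,1,0,0,1,0,0,0,1,0,0,0,0]
Step 3: insert s at [2, 10, 11, 16] -> counters=[0,1,2,0,0,1,1,0,0,0,1,2,0,0,0,0,1,0,0,0,0,0,0,0,0,0,0,1,0,0,1,0,0,0,1,0,0,0,0]
Step 4: insert iu at [0, 10, 13, 27] -> counters=[1,1,2,0,0,1,1,0,0,0,2,2,0,1,0,0,1,0,0,0,0,0,0,0,0,0,0,2,0,0,1,0,0,0,1,0,0,0,0]
Step 5: insert nyj at [9, 29, 31, 37] -> counters=[1,1,2,0,0,1,1,0,0,1,2,2,0,1,0,0,1,0,0,0,0,0,0,0,0,0,0,2,0,1,1,1,0,0,1,0,0,1,0]
Step 6: insert bd at [11, 14, 15, 26] -> counters=[1,1,2,0,0,1,1,0,0,1,2,3,0,1,1,1,1,0,0,0,0,0,0,0,0,0,1,2,0,1,1,1,0,0,1,0,0,1,0]
Step 7: insert sus at [1, 11, 16, 22] -> counters=[1,2,2,0,0,1,1,0,0,1,2,4,0,1,1,1,2,0,0,0,0,0,1,0,0,0,1,2,0,1,1,1,0,0,1,0,0,1,0]
Step 8: insert yi at [3, 19, 22, 35] -> counters=[1,2,2,1,0,1,1,0,0,1,2,4,0,1,1,1,2,0,0,1,0,0,2,0,0,0,1,2,0,1,1,1,0,0,1,1,0,1,0]
Step 9: insert mqo at [1, 19, 31, 33] -> counters=[1,3,2,1,0,1,1,0,0,1,2,4,0,1,1,1,2,0,0,2,0,0,2,0,0,0,1,2,0,1,1,2,0,1,1,1,0,1,0]
Step 10: insert rnm at [1, 2, 3, 8] -> counters=[1,4,3,2,0,1,1,0,1,1,2,4,0,1,1,1,2,0,0,2,0,0,2,0,0,0,1,2,0,1,1,2,0,1,1,1,0,1,0]
Step 11: delete mqo at [1, 19, 31, 33] -> counters=[1,3,3,2,0,1,1,0,1,1,2,4,0,1,1,1,2,0,0,1,0,0,2,0,0,0,1,2,0,1,1,1,0,0,1,1,0,1,0]
Step 12: delete li at [1, 5, 30, 34] -> counters=[1,2,3,2,0,0,1,0,1,1,2,4,0,1,1,1,2,0,0,1,0,0,2,0,0,0,1,2,0,1,0,1,0,0,0,1,0,1,0]
Step 13: insert nyj at [9, 29, 31, 37] -> counters=[1,2,3,2,0,0,1,0,1,2,2,4,0,1,1,1,2,0,0,1,0,0,2,0,0,0,1,2,0,2,0,2,0,0,0,1,0,2,0]
Step 14: insert rnm at [1, 2, 3, 8] -> counters=[1,3,4,3,0,0,1,0,2,2,2,4,0,1,1,1,2,0,0,1,0,0,2,0,0,0,1,2,0,2,0,2,0,0,0,1,0,2,0]
Step 15: insert sus at [1, 11, 16, 22] -> counters=[1,4,4,3,0,0,1,0,2,2,2,5,0,1,1,1,3,0,0,1,0,0,3,0,0,0,1,2,0,2,0,2,0,0,0,1,0,2,0]
Step 16: insert mqo at [1, 19, 31, 33] -> counters=[1,5,4,3,0,0,1,0,2,2,2,5,0,1,1,1,3,0,0,2,0,0,3,0,0,0,1,2,0,2,0,3,0,1,0,1,0,2,0]
Step 17: insert iu at [0, 10, 13, 27] -> counters=[2,5,4,3,0,0,1,0,2,2,3,5,0,2,1,1,3,0,0,2,0,0,3,0,0,0,1,3,0,2,0,3,0,1,0,1,0,2,0]
Final counters=[2,5,4,3,0,0,1,0,2,2,3,5,0,2,1,1,3,0,0,2,0,0,3,0,0,0,1,3,0,2,0,3,0,1,0,1,0,2,0] -> 22 nonzero

Answer: 22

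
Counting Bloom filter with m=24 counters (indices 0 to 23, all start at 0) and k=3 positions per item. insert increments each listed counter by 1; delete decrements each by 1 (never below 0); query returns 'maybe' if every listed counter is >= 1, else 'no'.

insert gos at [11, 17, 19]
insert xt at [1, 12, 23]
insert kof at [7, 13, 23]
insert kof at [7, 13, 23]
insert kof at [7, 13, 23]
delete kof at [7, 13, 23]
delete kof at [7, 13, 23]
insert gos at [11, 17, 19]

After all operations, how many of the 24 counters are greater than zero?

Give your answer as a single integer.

Step 1: insert gos at [11, 17, 19] -> counters=[0,0,0,0,0,0,0,0,0,0,0,1,0,0,0,0,0,1,0,1,0,0,0,0]
Step 2: insert xt at [1, 12, 23] -> counters=[0,1,0,0,0,0,0,0,0,0,0,1,1,0,0,0,0,1,0,1,0,0,0,1]
Step 3: insert kof at [7, 13, 23] -> counters=[0,1,0,0,0,0,0,1,0,0,0,1,1,1,0,0,0,1,0,1,0,0,0,2]
Step 4: insert kof at [7, 13, 23] -> counters=[0,1,0,0,0,0,0,2,0,0,0,1,1,2,0,0,0,1,0,1,0,0,0,3]
Step 5: insert kof at [7, 13, 23] -> counters=[0,1,0,0,0,0,0,3,0,0,0,1,1,3,0,0,0,1,0,1,0,0,0,4]
Step 6: delete kof at [7, 13, 23] -> counters=[0,1,0,0,0,0,0,2,0,0,0,1,1,2,0,0,0,1,0,1,0,0,0,3]
Step 7: delete kof at [7, 13, 23] -> counters=[0,1,0,0,0,0,0,1,0,0,0,1,1,1,0,0,0,1,0,1,0,0,0,2]
Step 8: insert gos at [11, 17, 19] -> counters=[0,1,0,0,0,0,0,1,0,0,0,2,1,1,0,0,0,2,0,2,0,0,0,2]
Final counters=[0,1,0,0,0,0,0,1,0,0,0,2,1,1,0,0,0,2,0,2,0,0,0,2] -> 8 nonzero

Answer: 8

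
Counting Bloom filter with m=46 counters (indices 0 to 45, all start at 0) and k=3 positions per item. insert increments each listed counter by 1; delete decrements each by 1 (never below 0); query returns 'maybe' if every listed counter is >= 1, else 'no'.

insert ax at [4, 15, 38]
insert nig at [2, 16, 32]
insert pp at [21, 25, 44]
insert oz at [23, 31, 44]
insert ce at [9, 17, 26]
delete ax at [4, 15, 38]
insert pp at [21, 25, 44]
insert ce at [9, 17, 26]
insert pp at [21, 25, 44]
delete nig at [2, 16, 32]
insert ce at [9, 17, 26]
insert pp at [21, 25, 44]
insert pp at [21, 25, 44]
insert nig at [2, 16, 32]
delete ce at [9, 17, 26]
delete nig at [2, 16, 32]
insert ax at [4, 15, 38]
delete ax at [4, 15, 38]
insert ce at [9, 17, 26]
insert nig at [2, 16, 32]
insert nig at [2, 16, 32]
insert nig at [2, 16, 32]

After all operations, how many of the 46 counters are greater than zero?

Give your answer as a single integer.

Answer: 11

Derivation:
Step 1: insert ax at [4, 15, 38] -> counters=[0,0,0,0,1,0,0,0,0,0,0,0,0,0,0,1,0,0,0,0,0,0,0,0,0,0,0,0,0,0,0,0,0,0,0,0,0,0,1,0,0,0,0,0,0,0]
Step 2: insert nig at [2, 16, 32] -> counters=[0,0,1,0,1,0,0,0,0,0,0,0,0,0,0,1,1,0,0,0,0,0,0,0,0,0,0,0,0,0,0,0,1,0,0,0,0,0,1,0,0,0,0,0,0,0]
Step 3: insert pp at [21, 25, 44] -> counters=[0,0,1,0,1,0,0,0,0,0,0,0,0,0,0,1,1,0,0,0,0,1,0,0,0,1,0,0,0,0,0,0,1,0,0,0,0,0,1,0,0,0,0,0,1,0]
Step 4: insert oz at [23, 31, 44] -> counters=[0,0,1,0,1,0,0,0,0,0,0,0,0,0,0,1,1,0,0,0,0,1,0,1,0,1,0,0,0,0,0,1,1,0,0,0,0,0,1,0,0,0,0,0,2,0]
Step 5: insert ce at [9, 17, 26] -> counters=[0,0,1,0,1,0,0,0,0,1,0,0,0,0,0,1,1,1,0,0,0,1,0,1,0,1,1,0,0,0,0,1,1,0,0,0,0,0,1,0,0,0,0,0,2,0]
Step 6: delete ax at [4, 15, 38] -> counters=[0,0,1,0,0,0,0,0,0,1,0,0,0,0,0,0,1,1,0,0,0,1,0,1,0,1,1,0,0,0,0,1,1,0,0,0,0,0,0,0,0,0,0,0,2,0]
Step 7: insert pp at [21, 25, 44] -> counters=[0,0,1,0,0,0,0,0,0,1,0,0,0,0,0,0,1,1,0,0,0,2,0,1,0,2,1,0,0,0,0,1,1,0,0,0,0,0,0,0,0,0,0,0,3,0]
Step 8: insert ce at [9, 17, 26] -> counters=[0,0,1,0,0,0,0,0,0,2,0,0,0,0,0,0,1,2,0,0,0,2,0,1,0,2,2,0,0,0,0,1,1,0,0,0,0,0,0,0,0,0,0,0,3,0]
Step 9: insert pp at [21, 25, 44] -> counters=[0,0,1,0,0,0,0,0,0,2,0,0,0,0,0,0,1,2,0,0,0,3,0,1,0,3,2,0,0,0,0,1,1,0,0,0,0,0,0,0,0,0,0,0,4,0]
Step 10: delete nig at [2, 16, 32] -> counters=[0,0,0,0,0,0,0,0,0,2,0,0,0,0,0,0,0,2,0,0,0,3,0,1,0,3,2,0,0,0,0,1,0,0,0,0,0,0,0,0,0,0,0,0,4,0]
Step 11: insert ce at [9, 17, 26] -> counters=[0,0,0,0,0,0,0,0,0,3,0,0,0,0,0,0,0,3,0,0,0,3,0,1,0,3,3,0,0,0,0,1,0,0,0,0,0,0,0,0,0,0,0,0,4,0]
Step 12: insert pp at [21, 25, 44] -> counters=[0,0,0,0,0,0,0,0,0,3,0,0,0,0,0,0,0,3,0,0,0,4,0,1,0,4,3,0,0,0,0,1,0,0,0,0,0,0,0,0,0,0,0,0,5,0]
Step 13: insert pp at [21, 25, 44] -> counters=[0,0,0,0,0,0,0,0,0,3,0,0,0,0,0,0,0,3,0,0,0,5,0,1,0,5,3,0,0,0,0,1,0,0,0,0,0,0,0,0,0,0,0,0,6,0]
Step 14: insert nig at [2, 16, 32] -> counters=[0,0,1,0,0,0,0,0,0,3,0,0,0,0,0,0,1,3,0,0,0,5,0,1,0,5,3,0,0,0,0,1,1,0,0,0,0,0,0,0,0,0,0,0,6,0]
Step 15: delete ce at [9, 17, 26] -> counters=[0,0,1,0,0,0,0,0,0,2,0,0,0,0,0,0,1,2,0,0,0,5,0,1,0,5,2,0,0,0,0,1,1,0,0,0,0,0,0,0,0,0,0,0,6,0]
Step 16: delete nig at [2, 16, 32] -> counters=[0,0,0,0,0,0,0,0,0,2,0,0,0,0,0,0,0,2,0,0,0,5,0,1,0,5,2,0,0,0,0,1,0,0,0,0,0,0,0,0,0,0,0,0,6,0]
Step 17: insert ax at [4, 15, 38] -> counters=[0,0,0,0,1,0,0,0,0,2,0,0,0,0,0,1,0,2,0,0,0,5,0,1,0,5,2,0,0,0,0,1,0,0,0,0,0,0,1,0,0,0,0,0,6,0]
Step 18: delete ax at [4, 15, 38] -> counters=[0,0,0,0,0,0,0,0,0,2,0,0,0,0,0,0,0,2,0,0,0,5,0,1,0,5,2,0,0,0,0,1,0,0,0,0,0,0,0,0,0,0,0,0,6,0]
Step 19: insert ce at [9, 17, 26] -> counters=[0,0,0,0,0,0,0,0,0,3,0,0,0,0,0,0,0,3,0,0,0,5,0,1,0,5,3,0,0,0,0,1,0,0,0,0,0,0,0,0,0,0,0,0,6,0]
Step 20: insert nig at [2, 16, 32] -> counters=[0,0,1,0,0,0,0,0,0,3,0,0,0,0,0,0,1,3,0,0,0,5,0,1,0,5,3,0,0,0,0,1,1,0,0,0,0,0,0,0,0,0,0,0,6,0]
Step 21: insert nig at [2, 16, 32] -> counters=[0,0,2,0,0,0,0,0,0,3,0,0,0,0,0,0,2,3,0,0,0,5,0,1,0,5,3,0,0,0,0,1,2,0,0,0,0,0,0,0,0,0,0,0,6,0]
Step 22: insert nig at [2, 16, 32] -> counters=[0,0,3,0,0,0,0,0,0,3,0,0,0,0,0,0,3,3,0,0,0,5,0,1,0,5,3,0,0,0,0,1,3,0,0,0,0,0,0,0,0,0,0,0,6,0]
Final counters=[0,0,3,0,0,0,0,0,0,3,0,0,0,0,0,0,3,3,0,0,0,5,0,1,0,5,3,0,0,0,0,1,3,0,0,0,0,0,0,0,0,0,0,0,6,0] -> 11 nonzero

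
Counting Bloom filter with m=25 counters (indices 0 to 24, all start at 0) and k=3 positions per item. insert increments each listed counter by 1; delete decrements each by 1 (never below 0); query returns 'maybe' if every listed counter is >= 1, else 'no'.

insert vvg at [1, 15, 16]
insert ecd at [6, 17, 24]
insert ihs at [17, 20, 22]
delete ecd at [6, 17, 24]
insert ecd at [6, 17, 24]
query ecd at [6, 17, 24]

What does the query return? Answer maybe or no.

Answer: maybe

Derivation:
Step 1: insert vvg at [1, 15, 16] -> counters=[0,1,0,0,0,0,0,0,0,0,0,0,0,0,0,1,1,0,0,0,0,0,0,0,0]
Step 2: insert ecd at [6, 17, 24] -> counters=[0,1,0,0,0,0,1,0,0,0,0,0,0,0,0,1,1,1,0,0,0,0,0,0,1]
Step 3: insert ihs at [17, 20, 22] -> counters=[0,1,0,0,0,0,1,0,0,0,0,0,0,0,0,1,1,2,0,0,1,0,1,0,1]
Step 4: delete ecd at [6, 17, 24] -> counters=[0,1,0,0,0,0,0,0,0,0,0,0,0,0,0,1,1,1,0,0,1,0,1,0,0]
Step 5: insert ecd at [6, 17, 24] -> counters=[0,1,0,0,0,0,1,0,0,0,0,0,0,0,0,1,1,2,0,0,1,0,1,0,1]
Query ecd: check counters[6]=1 counters[17]=2 counters[24]=1 -> maybe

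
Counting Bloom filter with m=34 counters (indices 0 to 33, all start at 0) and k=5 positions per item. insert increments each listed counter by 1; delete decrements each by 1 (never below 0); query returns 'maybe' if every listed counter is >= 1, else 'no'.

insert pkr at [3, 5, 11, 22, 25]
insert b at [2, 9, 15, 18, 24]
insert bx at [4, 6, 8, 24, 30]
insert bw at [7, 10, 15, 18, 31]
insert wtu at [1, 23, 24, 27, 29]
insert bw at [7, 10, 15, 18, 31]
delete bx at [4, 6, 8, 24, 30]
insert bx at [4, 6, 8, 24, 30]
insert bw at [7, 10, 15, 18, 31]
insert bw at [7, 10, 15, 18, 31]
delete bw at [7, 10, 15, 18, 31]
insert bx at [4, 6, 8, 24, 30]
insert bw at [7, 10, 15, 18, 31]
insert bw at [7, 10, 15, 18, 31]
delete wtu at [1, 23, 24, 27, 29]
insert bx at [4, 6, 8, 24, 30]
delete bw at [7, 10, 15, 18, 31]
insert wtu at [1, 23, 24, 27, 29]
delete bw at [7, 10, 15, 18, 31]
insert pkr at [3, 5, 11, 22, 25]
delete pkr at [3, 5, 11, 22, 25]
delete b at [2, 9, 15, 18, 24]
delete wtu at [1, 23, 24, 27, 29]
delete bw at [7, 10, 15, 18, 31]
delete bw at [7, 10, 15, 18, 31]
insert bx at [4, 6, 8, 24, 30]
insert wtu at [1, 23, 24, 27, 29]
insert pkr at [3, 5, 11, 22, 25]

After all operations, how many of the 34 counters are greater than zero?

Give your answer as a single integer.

Answer: 19

Derivation:
Step 1: insert pkr at [3, 5, 11, 22, 25] -> counters=[0,0,0,1,0,1,0,0,0,0,0,1,0,0,0,0,0,0,0,0,0,0,1,0,0,1,0,0,0,0,0,0,0,0]
Step 2: insert b at [2, 9, 15, 18, 24] -> counters=[0,0,1,1,0,1,0,0,0,1,0,1,0,0,0,1,0,0,1,0,0,0,1,0,1,1,0,0,0,0,0,0,0,0]
Step 3: insert bx at [4, 6, 8, 24, 30] -> counters=[0,0,1,1,1,1,1,0,1,1,0,1,0,0,0,1,0,0,1,0,0,0,1,0,2,1,0,0,0,0,1,0,0,0]
Step 4: insert bw at [7, 10, 15, 18, 31] -> counters=[0,0,1,1,1,1,1,1,1,1,1,1,0,0,0,2,0,0,2,0,0,0,1,0,2,1,0,0,0,0,1,1,0,0]
Step 5: insert wtu at [1, 23, 24, 27, 29] -> counters=[0,1,1,1,1,1,1,1,1,1,1,1,0,0,0,2,0,0,2,0,0,0,1,1,3,1,0,1,0,1,1,1,0,0]
Step 6: insert bw at [7, 10, 15, 18, 31] -> counters=[0,1,1,1,1,1,1,2,1,1,2,1,0,0,0,3,0,0,3,0,0,0,1,1,3,1,0,1,0,1,1,2,0,0]
Step 7: delete bx at [4, 6, 8, 24, 30] -> counters=[0,1,1,1,0,1,0,2,0,1,2,1,0,0,0,3,0,0,3,0,0,0,1,1,2,1,0,1,0,1,0,2,0,0]
Step 8: insert bx at [4, 6, 8, 24, 30] -> counters=[0,1,1,1,1,1,1,2,1,1,2,1,0,0,0,3,0,0,3,0,0,0,1,1,3,1,0,1,0,1,1,2,0,0]
Step 9: insert bw at [7, 10, 15, 18, 31] -> counters=[0,1,1,1,1,1,1,3,1,1,3,1,0,0,0,4,0,0,4,0,0,0,1,1,3,1,0,1,0,1,1,3,0,0]
Step 10: insert bw at [7, 10, 15, 18, 31] -> counters=[0,1,1,1,1,1,1,4,1,1,4,1,0,0,0,5,0,0,5,0,0,0,1,1,3,1,0,1,0,1,1,4,0,0]
Step 11: delete bw at [7, 10, 15, 18, 31] -> counters=[0,1,1,1,1,1,1,3,1,1,3,1,0,0,0,4,0,0,4,0,0,0,1,1,3,1,0,1,0,1,1,3,0,0]
Step 12: insert bx at [4, 6, 8, 24, 30] -> counters=[0,1,1,1,2,1,2,3,2,1,3,1,0,0,0,4,0,0,4,0,0,0,1,1,4,1,0,1,0,1,2,3,0,0]
Step 13: insert bw at [7, 10, 15, 18, 31] -> counters=[0,1,1,1,2,1,2,4,2,1,4,1,0,0,0,5,0,0,5,0,0,0,1,1,4,1,0,1,0,1,2,4,0,0]
Step 14: insert bw at [7, 10, 15, 18, 31] -> counters=[0,1,1,1,2,1,2,5,2,1,5,1,0,0,0,6,0,0,6,0,0,0,1,1,4,1,0,1,0,1,2,5,0,0]
Step 15: delete wtu at [1, 23, 24, 27, 29] -> counters=[0,0,1,1,2,1,2,5,2,1,5,1,0,0,0,6,0,0,6,0,0,0,1,0,3,1,0,0,0,0,2,5,0,0]
Step 16: insert bx at [4, 6, 8, 24, 30] -> counters=[0,0,1,1,3,1,3,5,3,1,5,1,0,0,0,6,0,0,6,0,0,0,1,0,4,1,0,0,0,0,3,5,0,0]
Step 17: delete bw at [7, 10, 15, 18, 31] -> counters=[0,0,1,1,3,1,3,4,3,1,4,1,0,0,0,5,0,0,5,0,0,0,1,0,4,1,0,0,0,0,3,4,0,0]
Step 18: insert wtu at [1, 23, 24, 27, 29] -> counters=[0,1,1,1,3,1,3,4,3,1,4,1,0,0,0,5,0,0,5,0,0,0,1,1,5,1,0,1,0,1,3,4,0,0]
Step 19: delete bw at [7, 10, 15, 18, 31] -> counters=[0,1,1,1,3,1,3,3,3,1,3,1,0,0,0,4,0,0,4,0,0,0,1,1,5,1,0,1,0,1,3,3,0,0]
Step 20: insert pkr at [3, 5, 11, 22, 25] -> counters=[0,1,1,2,3,2,3,3,3,1,3,2,0,0,0,4,0,0,4,0,0,0,2,1,5,2,0,1,0,1,3,3,0,0]
Step 21: delete pkr at [3, 5, 11, 22, 25] -> counters=[0,1,1,1,3,1,3,3,3,1,3,1,0,0,0,4,0,0,4,0,0,0,1,1,5,1,0,1,0,1,3,3,0,0]
Step 22: delete b at [2, 9, 15, 18, 24] -> counters=[0,1,0,1,3,1,3,3,3,0,3,1,0,0,0,3,0,0,3,0,0,0,1,1,4,1,0,1,0,1,3,3,0,0]
Step 23: delete wtu at [1, 23, 24, 27, 29] -> counters=[0,0,0,1,3,1,3,3,3,0,3,1,0,0,0,3,0,0,3,0,0,0,1,0,3,1,0,0,0,0,3,3,0,0]
Step 24: delete bw at [7, 10, 15, 18, 31] -> counters=[0,0,0,1,3,1,3,2,3,0,2,1,0,0,0,2,0,0,2,0,0,0,1,0,3,1,0,0,0,0,3,2,0,0]
Step 25: delete bw at [7, 10, 15, 18, 31] -> counters=[0,0,0,1,3,1,3,1,3,0,1,1,0,0,0,1,0,0,1,0,0,0,1,0,3,1,0,0,0,0,3,1,0,0]
Step 26: insert bx at [4, 6, 8, 24, 30] -> counters=[0,0,0,1,4,1,4,1,4,0,1,1,0,0,0,1,0,0,1,0,0,0,1,0,4,1,0,0,0,0,4,1,0,0]
Step 27: insert wtu at [1, 23, 24, 27, 29] -> counters=[0,1,0,1,4,1,4,1,4,0,1,1,0,0,0,1,0,0,1,0,0,0,1,1,5,1,0,1,0,1,4,1,0,0]
Step 28: insert pkr at [3, 5, 11, 22, 25] -> counters=[0,1,0,2,4,2,4,1,4,0,1,2,0,0,0,1,0,0,1,0,0,0,2,1,5,2,0,1,0,1,4,1,0,0]
Final counters=[0,1,0,2,4,2,4,1,4,0,1,2,0,0,0,1,0,0,1,0,0,0,2,1,5,2,0,1,0,1,4,1,0,0] -> 19 nonzero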